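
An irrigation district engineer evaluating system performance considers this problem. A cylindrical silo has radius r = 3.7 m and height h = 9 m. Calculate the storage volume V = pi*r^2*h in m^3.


V = pi * r^2 * h
  = pi * 3.7^2 * 9
  = pi * 13.69 * 9
  = 387.08 m^3


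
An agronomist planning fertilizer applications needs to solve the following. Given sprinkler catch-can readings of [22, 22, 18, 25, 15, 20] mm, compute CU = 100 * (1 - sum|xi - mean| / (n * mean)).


xbar = 122 / 6 = 20.333
sum|xi - xbar| = 16
CU = 100 * (1 - 16 / (6 * 20.333))
   = 100 * (1 - 0.1311)
   = 86.89%


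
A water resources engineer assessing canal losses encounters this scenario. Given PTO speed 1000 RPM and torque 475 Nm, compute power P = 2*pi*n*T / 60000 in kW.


P = 2*pi*n*T / 60000
  = 2*pi * 1000 * 475 / 60000
  = 2984513.02 / 60000
  = 49.74 kW


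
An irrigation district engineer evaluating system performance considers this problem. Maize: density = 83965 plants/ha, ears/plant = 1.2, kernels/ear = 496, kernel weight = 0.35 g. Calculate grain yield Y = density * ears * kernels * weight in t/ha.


Y = density * ears * kernels * kw
  = 83965 * 1.2 * 496 * 0.35 g/ha
  = 17491588.80 g/ha
  = 17491.59 kg/ha = 17.49 t/ha


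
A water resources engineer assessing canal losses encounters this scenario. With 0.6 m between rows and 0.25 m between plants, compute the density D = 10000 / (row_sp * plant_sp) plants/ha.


D = 10000 / (row_sp * plant_sp)
  = 10000 / (0.6 * 0.25)
  = 10000 / 0.1500
  = 66666.67 plants/ha


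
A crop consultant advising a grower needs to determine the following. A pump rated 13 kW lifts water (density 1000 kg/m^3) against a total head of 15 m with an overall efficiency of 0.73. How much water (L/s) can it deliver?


Q = (P * 1000 * eta) / (rho * g * H)
  = (13 * 1000 * 0.73) / (1000 * 9.81 * 15)
  = 9490 / 147150
  = 0.06449 m^3/s = 64.49 L/s


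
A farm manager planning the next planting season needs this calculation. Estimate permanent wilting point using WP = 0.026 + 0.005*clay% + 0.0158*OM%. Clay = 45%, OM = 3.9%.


WP = 0.026 + 0.005*45 + 0.0158*3.9
   = 0.026 + 0.2250 + 0.0616
   = 0.3126


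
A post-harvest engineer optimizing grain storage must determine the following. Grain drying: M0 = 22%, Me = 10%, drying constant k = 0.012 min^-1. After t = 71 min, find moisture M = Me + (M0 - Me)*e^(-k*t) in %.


M = Me + (M0 - Me) * e^(-k*t)
  = 10 + (22 - 10) * e^(-0.012*71)
  = 10 + 12 * e^(-0.852)
  = 10 + 12 * 0.42656
  = 10 + 5.1187
  = 15.12%


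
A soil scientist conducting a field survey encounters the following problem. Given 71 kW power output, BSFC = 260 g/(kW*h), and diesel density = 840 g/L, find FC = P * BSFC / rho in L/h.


FC = P * BSFC / rho_fuel
   = 71 * 260 / 840
   = 18460 / 840
   = 21.98 L/h


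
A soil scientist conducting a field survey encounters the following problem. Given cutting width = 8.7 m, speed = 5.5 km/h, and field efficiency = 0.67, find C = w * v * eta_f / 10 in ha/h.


C = w * v * eta_f / 10
  = 8.7 * 5.5 * 0.67 / 10
  = 32.06 / 10
  = 3.21 ha/h


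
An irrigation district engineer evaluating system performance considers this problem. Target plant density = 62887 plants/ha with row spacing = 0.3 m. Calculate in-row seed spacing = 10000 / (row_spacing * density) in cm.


spacing = 10000 / (row_sp * density)
        = 10000 / (0.3 * 62887)
        = 10000 / 18866.10
        = 0.53005 m = 53.01 cm


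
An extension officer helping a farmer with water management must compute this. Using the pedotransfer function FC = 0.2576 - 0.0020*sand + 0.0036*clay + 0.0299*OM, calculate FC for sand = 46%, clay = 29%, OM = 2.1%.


FC = 0.2576 - 0.0020*46 + 0.0036*29 + 0.0299*2.1
   = 0.2576 - 0.0920 + 0.1044 + 0.0628
   = 0.3328


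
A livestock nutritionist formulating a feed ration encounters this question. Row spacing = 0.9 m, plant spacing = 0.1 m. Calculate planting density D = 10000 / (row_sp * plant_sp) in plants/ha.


D = 10000 / (row_sp * plant_sp)
  = 10000 / (0.9 * 0.1)
  = 10000 / 0.0900
  = 111111.11 plants/ha


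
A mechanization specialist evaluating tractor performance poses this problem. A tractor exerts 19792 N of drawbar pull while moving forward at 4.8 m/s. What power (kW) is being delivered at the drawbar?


P = F * v / 1000
  = 19792 * 4.8 / 1000
  = 95001.60 / 1000
  = 95.00 kW


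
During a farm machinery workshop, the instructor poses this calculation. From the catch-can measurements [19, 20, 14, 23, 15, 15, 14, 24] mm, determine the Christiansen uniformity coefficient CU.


xbar = 144 / 8 = 18
sum|xi - xbar| = 28
CU = 100 * (1 - 28 / (8 * 18))
   = 100 * (1 - 0.1944)
   = 80.56%


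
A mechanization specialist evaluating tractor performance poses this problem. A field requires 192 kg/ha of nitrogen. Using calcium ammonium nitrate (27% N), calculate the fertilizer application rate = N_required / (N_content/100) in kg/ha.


Rate = N_required / (N_content / 100)
     = 192 / (27 / 100)
     = 192 / 0.27
     = 711.11 kg/ha


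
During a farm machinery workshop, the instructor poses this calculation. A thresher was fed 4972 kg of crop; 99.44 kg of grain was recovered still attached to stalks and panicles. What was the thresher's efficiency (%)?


eta = (total - unthreshed) / total * 100
    = (4972 - 99.44) / 4972 * 100
    = 4872.56 / 4972 * 100
    = 98%


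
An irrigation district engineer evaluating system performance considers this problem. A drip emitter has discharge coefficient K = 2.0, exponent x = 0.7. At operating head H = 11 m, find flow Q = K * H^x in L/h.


Q = K * H^x
  = 2.0 * 11^0.7
  = 2.0 * 5.3577
  = 10.72 L/h


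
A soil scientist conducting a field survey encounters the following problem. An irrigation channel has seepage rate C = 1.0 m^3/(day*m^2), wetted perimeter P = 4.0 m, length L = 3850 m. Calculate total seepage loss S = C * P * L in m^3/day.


S = C * P * L
  = 1.0 * 4.0 * 3850
  = 15400 m^3/day


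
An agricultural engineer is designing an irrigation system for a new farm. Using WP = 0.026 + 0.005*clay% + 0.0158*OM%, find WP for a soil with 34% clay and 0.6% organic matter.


WP = 0.026 + 0.005*34 + 0.0158*0.6
   = 0.026 + 0.1700 + 0.0095
   = 0.2055


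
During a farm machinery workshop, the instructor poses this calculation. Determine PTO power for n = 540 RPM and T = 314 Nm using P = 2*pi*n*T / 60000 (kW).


P = 2*pi*n*T / 60000
  = 2*pi * 540 * 314 / 60000
  = 1065376.90 / 60000
  = 17.76 kW


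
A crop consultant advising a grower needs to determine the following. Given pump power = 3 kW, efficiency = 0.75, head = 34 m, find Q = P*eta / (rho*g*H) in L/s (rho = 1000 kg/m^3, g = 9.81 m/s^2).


Q = (P * 1000 * eta) / (rho * g * H)
  = (3 * 1000 * 0.75) / (1000 * 9.81 * 34)
  = 2250 / 333540
  = 0.00675 m^3/s = 6.75 L/s


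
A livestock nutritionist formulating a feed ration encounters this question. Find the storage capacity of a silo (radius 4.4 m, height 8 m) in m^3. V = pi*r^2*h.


V = pi * r^2 * h
  = pi * 4.4^2 * 8
  = pi * 19.36 * 8
  = 486.57 m^3


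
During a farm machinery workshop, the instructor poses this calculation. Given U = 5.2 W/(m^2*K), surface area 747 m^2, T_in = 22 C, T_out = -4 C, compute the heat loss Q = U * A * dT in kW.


dT = 22 - (-4) = 26 K
Q = U * A * dT
  = 5.2 * 747 * 26
  = 100994.40 W = 100.99 kW


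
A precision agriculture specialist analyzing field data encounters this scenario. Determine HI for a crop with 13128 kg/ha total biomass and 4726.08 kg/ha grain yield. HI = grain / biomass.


HI = grain_yield / biomass
   = 4726.08 / 13128
   = 0.36


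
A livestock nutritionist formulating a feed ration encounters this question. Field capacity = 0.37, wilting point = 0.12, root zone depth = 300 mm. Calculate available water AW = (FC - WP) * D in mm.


AW = (FC - WP) * D
   = (0.37 - 0.12) * 300
   = 0.25 * 300
   = 75 mm


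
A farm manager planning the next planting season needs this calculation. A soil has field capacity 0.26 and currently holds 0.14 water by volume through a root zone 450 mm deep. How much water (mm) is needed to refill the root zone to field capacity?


SMD = (FC - theta) * D
    = (0.26 - 0.14) * 450
    = 0.120 * 450
    = 54 mm


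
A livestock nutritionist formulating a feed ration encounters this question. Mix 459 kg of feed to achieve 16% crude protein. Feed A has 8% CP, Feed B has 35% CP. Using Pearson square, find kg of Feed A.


parts_A = CP_b - target = 35 - 16 = 19
parts_B = target - CP_a = 16 - 8 = 8
total_parts = 19 + 8 = 27
Feed A = 459 * 19 / 27 = 323 kg
Feed B = 459 * 8 / 27 = 136 kg

323 kg


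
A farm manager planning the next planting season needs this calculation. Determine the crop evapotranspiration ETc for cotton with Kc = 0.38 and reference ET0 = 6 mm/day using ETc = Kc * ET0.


ETc = Kc * ET0
    = 0.38 * 6
    = 2.28 mm/day


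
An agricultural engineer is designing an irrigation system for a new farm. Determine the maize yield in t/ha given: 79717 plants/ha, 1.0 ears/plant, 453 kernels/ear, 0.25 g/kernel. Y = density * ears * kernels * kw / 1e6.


Y = density * ears * kernels * kw
  = 79717 * 1.0 * 453 * 0.25 g/ha
  = 9027950.25 g/ha
  = 9027.95 kg/ha = 9.03 t/ha


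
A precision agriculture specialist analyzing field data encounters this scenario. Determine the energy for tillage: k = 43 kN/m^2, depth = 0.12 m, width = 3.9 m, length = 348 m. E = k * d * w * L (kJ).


E = k * d * w * L
  = 43 * 0.12 * 3.9 * 348
  = 7003.15 kJ


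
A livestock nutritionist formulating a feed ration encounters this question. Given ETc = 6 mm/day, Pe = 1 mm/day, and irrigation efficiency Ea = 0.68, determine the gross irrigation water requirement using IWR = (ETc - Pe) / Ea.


IWR = (ETc - Pe) / Ea
    = (6 - 1) / 0.68
    = 5 / 0.68
    = 7.35 mm/day


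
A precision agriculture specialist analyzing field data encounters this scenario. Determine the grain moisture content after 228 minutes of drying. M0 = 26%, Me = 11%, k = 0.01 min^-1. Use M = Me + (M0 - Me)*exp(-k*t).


M = Me + (M0 - Me) * e^(-k*t)
  = 11 + (26 - 11) * e^(-0.01*228)
  = 11 + 15 * e^(-2.280)
  = 11 + 15 * 0.10228
  = 11 + 1.5343
  = 12.53%


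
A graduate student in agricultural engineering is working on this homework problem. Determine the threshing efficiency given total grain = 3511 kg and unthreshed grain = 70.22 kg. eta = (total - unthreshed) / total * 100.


eta = (total - unthreshed) / total * 100
    = (3511 - 70.22) / 3511 * 100
    = 3440.78 / 3511 * 100
    = 98%


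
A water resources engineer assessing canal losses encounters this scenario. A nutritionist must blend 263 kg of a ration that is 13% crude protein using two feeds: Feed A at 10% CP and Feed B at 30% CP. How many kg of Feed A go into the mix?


parts_A = CP_b - target = 30 - 13 = 17
parts_B = target - CP_a = 13 - 10 = 3
total_parts = 17 + 3 = 20
Feed A = 263 * 17 / 20 = 223.55 kg
Feed B = 263 * 3 / 20 = 39.45 kg

223.55 kg


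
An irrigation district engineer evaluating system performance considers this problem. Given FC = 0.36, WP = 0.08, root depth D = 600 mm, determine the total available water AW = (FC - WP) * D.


AW = (FC - WP) * D
   = (0.36 - 0.08) * 600
   = 0.28 * 600
   = 168 mm


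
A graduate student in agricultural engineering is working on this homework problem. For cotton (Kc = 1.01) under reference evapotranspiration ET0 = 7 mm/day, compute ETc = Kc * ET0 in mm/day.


ETc = Kc * ET0
    = 1.01 * 7
    = 7.07 mm/day


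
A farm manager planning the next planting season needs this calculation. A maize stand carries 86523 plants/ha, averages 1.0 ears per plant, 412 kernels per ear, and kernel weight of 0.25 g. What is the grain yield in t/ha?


Y = density * ears * kernels * kw
  = 86523 * 1.0 * 412 * 0.25 g/ha
  = 8911869 g/ha
  = 8911.87 kg/ha = 8.91 t/ha


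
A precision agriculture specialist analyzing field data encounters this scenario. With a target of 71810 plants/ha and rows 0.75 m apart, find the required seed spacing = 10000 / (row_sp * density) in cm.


spacing = 10000 / (row_sp * density)
        = 10000 / (0.75 * 71810)
        = 10000 / 53857.50
        = 0.18568 m = 18.57 cm


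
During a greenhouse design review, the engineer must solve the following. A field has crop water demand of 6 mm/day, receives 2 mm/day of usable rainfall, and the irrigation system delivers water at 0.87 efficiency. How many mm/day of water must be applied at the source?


IWR = (ETc - Pe) / Ea
    = (6 - 2) / 0.87
    = 4 / 0.87
    = 4.60 mm/day


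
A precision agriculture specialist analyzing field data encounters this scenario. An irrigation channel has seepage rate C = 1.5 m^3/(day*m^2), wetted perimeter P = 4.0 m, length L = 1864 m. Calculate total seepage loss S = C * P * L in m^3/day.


S = C * P * L
  = 1.5 * 4.0 * 1864
  = 11184 m^3/day


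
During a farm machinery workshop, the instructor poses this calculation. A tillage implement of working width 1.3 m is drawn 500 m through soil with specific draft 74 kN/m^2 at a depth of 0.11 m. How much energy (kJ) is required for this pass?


E = k * d * w * L
  = 74 * 0.11 * 1.3 * 500
  = 5291 kJ


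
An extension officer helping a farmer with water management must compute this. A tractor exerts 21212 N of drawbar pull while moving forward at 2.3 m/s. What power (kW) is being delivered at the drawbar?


P = F * v / 1000
  = 21212 * 2.3 / 1000
  = 48787.60 / 1000
  = 48.79 kW


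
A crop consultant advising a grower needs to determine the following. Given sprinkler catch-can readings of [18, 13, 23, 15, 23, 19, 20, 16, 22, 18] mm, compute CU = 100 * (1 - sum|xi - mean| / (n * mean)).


xbar = 187 / 10 = 18.700
sum|xi - xbar| = 27
CU = 100 * (1 - 27 / (10 * 18.700))
   = 100 * (1 - 0.1444)
   = 85.56%


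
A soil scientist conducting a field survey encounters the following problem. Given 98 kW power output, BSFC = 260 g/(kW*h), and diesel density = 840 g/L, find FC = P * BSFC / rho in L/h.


FC = P * BSFC / rho_fuel
   = 98 * 260 / 840
   = 25480 / 840
   = 30.33 L/h


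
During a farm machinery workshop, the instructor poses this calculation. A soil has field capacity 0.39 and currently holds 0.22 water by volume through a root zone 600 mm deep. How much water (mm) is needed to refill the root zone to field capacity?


SMD = (FC - theta) * D
    = (0.39 - 0.22) * 600
    = 0.170 * 600
    = 102 mm


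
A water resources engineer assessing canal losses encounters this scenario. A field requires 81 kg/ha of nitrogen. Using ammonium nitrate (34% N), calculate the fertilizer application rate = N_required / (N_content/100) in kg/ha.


Rate = N_required / (N_content / 100)
     = 81 / (34 / 100)
     = 81 / 0.34
     = 238.24 kg/ha


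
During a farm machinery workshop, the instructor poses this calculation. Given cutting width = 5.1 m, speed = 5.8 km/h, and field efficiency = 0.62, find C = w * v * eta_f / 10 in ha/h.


C = w * v * eta_f / 10
  = 5.1 * 5.8 * 0.62 / 10
  = 18.34 / 10
  = 1.83 ha/h


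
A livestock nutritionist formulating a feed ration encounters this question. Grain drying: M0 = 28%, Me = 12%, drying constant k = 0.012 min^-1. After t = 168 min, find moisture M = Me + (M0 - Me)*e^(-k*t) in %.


M = Me + (M0 - Me) * e^(-k*t)
  = 12 + (28 - 12) * e^(-0.012*168)
  = 12 + 16 * e^(-2.016)
  = 12 + 16 * 0.13319
  = 12 + 2.1310
  = 14.13%


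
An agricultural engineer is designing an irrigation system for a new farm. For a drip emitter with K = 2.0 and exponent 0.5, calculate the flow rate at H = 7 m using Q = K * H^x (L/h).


Q = K * H^x
  = 2.0 * 7^0.5
  = 2.0 * 2.6458
  = 5.29 L/h


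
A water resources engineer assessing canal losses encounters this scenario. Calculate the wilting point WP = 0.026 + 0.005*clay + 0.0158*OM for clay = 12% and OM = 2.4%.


WP = 0.026 + 0.005*12 + 0.0158*2.4
   = 0.026 + 0.0600 + 0.0379
   = 0.1239


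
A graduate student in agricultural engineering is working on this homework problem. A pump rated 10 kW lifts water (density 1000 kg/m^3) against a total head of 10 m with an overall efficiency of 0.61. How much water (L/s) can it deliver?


Q = (P * 1000 * eta) / (rho * g * H)
  = (10 * 1000 * 0.61) / (1000 * 9.81 * 10)
  = 6100 / 98100
  = 0.06218 m^3/s = 62.18 L/s


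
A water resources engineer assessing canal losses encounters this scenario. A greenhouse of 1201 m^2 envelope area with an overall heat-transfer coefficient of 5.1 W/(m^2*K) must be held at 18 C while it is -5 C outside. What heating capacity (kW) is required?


dT = 18 - (-5) = 23 K
Q = U * A * dT
  = 5.1 * 1201 * 23
  = 140877.30 W = 140.88 kW


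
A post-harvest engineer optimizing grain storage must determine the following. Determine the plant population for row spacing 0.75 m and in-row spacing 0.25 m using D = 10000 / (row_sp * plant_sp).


D = 10000 / (row_sp * plant_sp)
  = 10000 / (0.75 * 0.25)
  = 10000 / 0.1875
  = 53333.33 plants/ha


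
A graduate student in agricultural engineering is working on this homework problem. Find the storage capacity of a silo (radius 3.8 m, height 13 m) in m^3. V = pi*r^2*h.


V = pi * r^2 * h
  = pi * 3.8^2 * 13
  = pi * 14.44 * 13
  = 589.74 m^3


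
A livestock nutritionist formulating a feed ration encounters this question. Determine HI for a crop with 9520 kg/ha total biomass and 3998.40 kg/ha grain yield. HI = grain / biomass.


HI = grain_yield / biomass
   = 3998.40 / 9520
   = 0.42


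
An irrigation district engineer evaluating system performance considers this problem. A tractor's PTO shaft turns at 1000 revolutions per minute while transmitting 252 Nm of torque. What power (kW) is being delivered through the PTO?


P = 2*pi*n*T / 60000
  = 2*pi * 1000 * 252 / 60000
  = 1583362.70 / 60000
  = 26.39 kW


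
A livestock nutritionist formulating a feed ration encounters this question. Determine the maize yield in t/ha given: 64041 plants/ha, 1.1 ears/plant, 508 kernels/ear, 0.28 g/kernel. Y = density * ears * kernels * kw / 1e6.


Y = density * ears * kernels * kw
  = 64041 * 1.1 * 508 * 0.28 g/ha
  = 10020111.02 g/ha
  = 10020.11 kg/ha = 10.02 t/ha


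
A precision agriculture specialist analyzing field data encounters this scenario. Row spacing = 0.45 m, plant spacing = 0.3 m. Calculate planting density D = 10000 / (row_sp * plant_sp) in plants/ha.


D = 10000 / (row_sp * plant_sp)
  = 10000 / (0.45 * 0.3)
  = 10000 / 0.1350
  = 74074.07 plants/ha


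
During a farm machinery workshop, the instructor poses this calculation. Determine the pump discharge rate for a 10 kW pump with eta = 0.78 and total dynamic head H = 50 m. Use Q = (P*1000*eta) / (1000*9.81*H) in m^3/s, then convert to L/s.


Q = (P * 1000 * eta) / (rho * g * H)
  = (10 * 1000 * 0.78) / (1000 * 9.81 * 50)
  = 7800 / 490500
  = 0.01590 m^3/s = 15.90 L/s


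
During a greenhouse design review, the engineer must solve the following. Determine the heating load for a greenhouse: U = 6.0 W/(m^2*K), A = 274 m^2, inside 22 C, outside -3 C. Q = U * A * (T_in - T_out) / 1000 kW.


dT = 22 - (-3) = 25 K
Q = U * A * dT
  = 6.0 * 274 * 25
  = 41100 W = 41.10 kW


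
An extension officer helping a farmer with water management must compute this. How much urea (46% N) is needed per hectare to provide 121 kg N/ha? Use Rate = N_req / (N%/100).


Rate = N_required / (N_content / 100)
     = 121 / (46 / 100)
     = 121 / 0.46
     = 263.04 kg/ha


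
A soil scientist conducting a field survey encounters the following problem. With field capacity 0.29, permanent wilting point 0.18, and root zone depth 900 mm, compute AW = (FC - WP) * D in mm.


AW = (FC - WP) * D
   = (0.29 - 0.18) * 900
   = 0.11 * 900
   = 99 mm


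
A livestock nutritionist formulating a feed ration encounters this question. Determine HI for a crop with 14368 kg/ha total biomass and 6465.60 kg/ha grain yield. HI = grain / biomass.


HI = grain_yield / biomass
   = 6465.60 / 14368
   = 0.45


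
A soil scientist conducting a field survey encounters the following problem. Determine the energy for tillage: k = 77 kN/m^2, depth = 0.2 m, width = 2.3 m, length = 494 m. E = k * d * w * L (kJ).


E = k * d * w * L
  = 77 * 0.2 * 2.3 * 494
  = 17497.48 kJ


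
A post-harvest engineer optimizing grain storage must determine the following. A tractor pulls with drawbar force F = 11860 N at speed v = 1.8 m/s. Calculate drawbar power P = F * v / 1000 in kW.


P = F * v / 1000
  = 11860 * 1.8 / 1000
  = 21348 / 1000
  = 21.35 kW


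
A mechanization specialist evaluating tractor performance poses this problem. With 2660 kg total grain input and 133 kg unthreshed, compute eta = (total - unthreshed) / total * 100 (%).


eta = (total - unthreshed) / total * 100
    = (2660 - 133) / 2660 * 100
    = 2527 / 2660 * 100
    = 95%


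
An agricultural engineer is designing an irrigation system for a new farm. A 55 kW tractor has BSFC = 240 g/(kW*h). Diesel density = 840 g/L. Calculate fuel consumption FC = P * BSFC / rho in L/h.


FC = P * BSFC / rho_fuel
   = 55 * 240 / 840
   = 13200 / 840
   = 15.71 L/h


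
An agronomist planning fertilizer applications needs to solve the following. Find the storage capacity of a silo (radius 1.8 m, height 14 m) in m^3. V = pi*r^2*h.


V = pi * r^2 * h
  = pi * 1.8^2 * 14
  = pi * 3.24 * 14
  = 142.50 m^3


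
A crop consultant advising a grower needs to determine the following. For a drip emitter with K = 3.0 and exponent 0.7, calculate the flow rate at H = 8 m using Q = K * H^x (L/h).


Q = K * H^x
  = 3.0 * 8^0.7
  = 3.0 * 4.2871
  = 12.86 L/h


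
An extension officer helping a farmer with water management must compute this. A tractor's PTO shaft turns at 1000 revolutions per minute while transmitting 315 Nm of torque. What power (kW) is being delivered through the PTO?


P = 2*pi*n*T / 60000
  = 2*pi * 1000 * 315 / 60000
  = 1979203.37 / 60000
  = 32.99 kW


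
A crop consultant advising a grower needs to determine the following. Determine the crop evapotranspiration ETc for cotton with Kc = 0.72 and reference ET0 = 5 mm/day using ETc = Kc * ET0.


ETc = Kc * ET0
    = 0.72 * 5
    = 3.60 mm/day


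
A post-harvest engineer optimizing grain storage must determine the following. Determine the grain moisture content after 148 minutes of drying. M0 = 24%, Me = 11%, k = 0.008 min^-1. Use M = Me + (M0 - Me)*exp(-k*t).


M = Me + (M0 - Me) * e^(-k*t)
  = 11 + (24 - 11) * e^(-0.008*148)
  = 11 + 13 * e^(-1.184)
  = 11 + 13 * 0.30605
  = 11 + 3.9787
  = 14.98%


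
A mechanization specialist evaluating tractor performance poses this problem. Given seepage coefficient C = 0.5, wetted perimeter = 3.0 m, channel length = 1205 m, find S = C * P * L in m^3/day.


S = C * P * L
  = 0.5 * 3.0 * 1205
  = 1807.50 m^3/day


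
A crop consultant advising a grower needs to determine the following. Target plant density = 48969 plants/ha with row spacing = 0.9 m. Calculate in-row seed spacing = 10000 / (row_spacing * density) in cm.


spacing = 10000 / (row_sp * density)
        = 10000 / (0.9 * 48969)
        = 10000 / 44072.10
        = 0.22690 m = 22.69 cm


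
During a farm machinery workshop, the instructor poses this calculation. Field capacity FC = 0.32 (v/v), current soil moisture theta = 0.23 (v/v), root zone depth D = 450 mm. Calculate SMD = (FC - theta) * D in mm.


SMD = (FC - theta) * D
    = (0.32 - 0.23) * 450
    = 0.090 * 450
    = 40.50 mm


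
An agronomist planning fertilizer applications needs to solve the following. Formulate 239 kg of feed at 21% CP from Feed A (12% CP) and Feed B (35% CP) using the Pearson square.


parts_A = CP_b - target = 35 - 21 = 14
parts_B = target - CP_a = 21 - 12 = 9
total_parts = 14 + 9 = 23
Feed A = 239 * 14 / 23 = 145.48 kg
Feed B = 239 * 9 / 23 = 93.52 kg

145.48 kg


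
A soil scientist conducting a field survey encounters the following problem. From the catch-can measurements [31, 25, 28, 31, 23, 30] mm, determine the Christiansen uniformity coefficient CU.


xbar = 168 / 6 = 28
sum|xi - xbar| = 16
CU = 100 * (1 - 16 / (6 * 28))
   = 100 * (1 - 0.0952)
   = 90.48%


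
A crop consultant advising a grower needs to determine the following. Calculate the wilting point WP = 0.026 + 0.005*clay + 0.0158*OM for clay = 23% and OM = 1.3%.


WP = 0.026 + 0.005*23 + 0.0158*1.3
   = 0.026 + 0.1150 + 0.0205
   = 0.1615


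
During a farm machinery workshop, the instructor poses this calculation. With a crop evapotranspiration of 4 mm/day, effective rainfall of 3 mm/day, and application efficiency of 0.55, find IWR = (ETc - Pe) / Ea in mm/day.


IWR = (ETc - Pe) / Ea
    = (4 - 3) / 0.55
    = 1 / 0.55
    = 1.82 mm/day


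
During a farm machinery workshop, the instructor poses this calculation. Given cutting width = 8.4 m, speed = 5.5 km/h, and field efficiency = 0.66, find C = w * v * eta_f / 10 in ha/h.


C = w * v * eta_f / 10
  = 8.4 * 5.5 * 0.66 / 10
  = 30.49 / 10
  = 3.05 ha/h


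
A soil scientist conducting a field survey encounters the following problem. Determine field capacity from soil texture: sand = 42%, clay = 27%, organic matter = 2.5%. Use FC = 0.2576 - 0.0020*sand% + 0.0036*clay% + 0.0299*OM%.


FC = 0.2576 - 0.0020*42 + 0.0036*27 + 0.0299*2.5
   = 0.2576 - 0.0840 + 0.0972 + 0.0748
   = 0.3456


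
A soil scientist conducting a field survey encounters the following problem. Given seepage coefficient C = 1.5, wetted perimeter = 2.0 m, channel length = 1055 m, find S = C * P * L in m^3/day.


S = C * P * L
  = 1.5 * 2.0 * 1055
  = 3165 m^3/day


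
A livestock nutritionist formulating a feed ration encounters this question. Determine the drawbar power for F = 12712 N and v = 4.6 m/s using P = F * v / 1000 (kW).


P = F * v / 1000
  = 12712 * 4.6 / 1000
  = 58475.20 / 1000
  = 58.48 kW


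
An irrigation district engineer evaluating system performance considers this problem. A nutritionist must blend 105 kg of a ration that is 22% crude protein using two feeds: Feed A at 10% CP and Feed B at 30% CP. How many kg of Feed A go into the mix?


parts_A = CP_b - target = 30 - 22 = 8
parts_B = target - CP_a = 22 - 10 = 12
total_parts = 8 + 12 = 20
Feed A = 105 * 8 / 20 = 42 kg
Feed B = 105 * 12 / 20 = 63 kg

42 kg


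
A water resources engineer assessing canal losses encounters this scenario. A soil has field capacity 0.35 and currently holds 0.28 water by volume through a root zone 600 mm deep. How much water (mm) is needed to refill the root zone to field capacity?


SMD = (FC - theta) * D
    = (0.35 - 0.28) * 600
    = 0.070 * 600
    = 42 mm


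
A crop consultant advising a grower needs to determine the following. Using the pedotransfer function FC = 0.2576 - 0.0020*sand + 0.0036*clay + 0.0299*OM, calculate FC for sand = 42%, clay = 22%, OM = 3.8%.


FC = 0.2576 - 0.0020*42 + 0.0036*22 + 0.0299*3.8
   = 0.2576 - 0.0840 + 0.0792 + 0.1136
   = 0.3664


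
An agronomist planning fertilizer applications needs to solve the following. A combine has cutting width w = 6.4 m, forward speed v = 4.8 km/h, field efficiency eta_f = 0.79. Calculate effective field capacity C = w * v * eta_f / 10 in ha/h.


C = w * v * eta_f / 10
  = 6.4 * 4.8 * 0.79 / 10
  = 24.27 / 10
  = 2.43 ha/h


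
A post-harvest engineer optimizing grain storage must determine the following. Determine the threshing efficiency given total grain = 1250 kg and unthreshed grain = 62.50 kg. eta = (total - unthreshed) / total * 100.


eta = (total - unthreshed) / total * 100
    = (1250 - 62.50) / 1250 * 100
    = 1187.50 / 1250 * 100
    = 95%


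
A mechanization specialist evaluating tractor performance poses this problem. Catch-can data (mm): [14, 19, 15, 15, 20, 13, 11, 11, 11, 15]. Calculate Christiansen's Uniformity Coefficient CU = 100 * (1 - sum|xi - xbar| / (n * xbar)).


xbar = 144 / 10 = 14.400
sum|xi - xbar| = 24
CU = 100 * (1 - 24 / (10 * 14.400))
   = 100 * (1 - 0.1667)
   = 83.33%


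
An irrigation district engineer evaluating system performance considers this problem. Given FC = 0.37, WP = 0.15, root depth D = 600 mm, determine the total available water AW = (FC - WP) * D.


AW = (FC - WP) * D
   = (0.37 - 0.15) * 600
   = 0.22 * 600
   = 132 mm


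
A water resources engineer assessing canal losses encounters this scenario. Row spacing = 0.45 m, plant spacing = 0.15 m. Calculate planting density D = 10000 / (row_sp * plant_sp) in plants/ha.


D = 10000 / (row_sp * plant_sp)
  = 10000 / (0.45 * 0.15)
  = 10000 / 0.0675
  = 148148.15 plants/ha


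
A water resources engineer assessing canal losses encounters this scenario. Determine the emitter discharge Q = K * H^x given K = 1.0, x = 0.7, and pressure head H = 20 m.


Q = K * H^x
  = 1.0 * 20^0.7
  = 1.0 * 8.1418
  = 8.14 L/h


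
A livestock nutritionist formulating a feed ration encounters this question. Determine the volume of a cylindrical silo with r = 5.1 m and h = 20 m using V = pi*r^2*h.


V = pi * r^2 * h
  = pi * 5.1^2 * 20
  = pi * 26.01 * 20
  = 1634.26 m^3


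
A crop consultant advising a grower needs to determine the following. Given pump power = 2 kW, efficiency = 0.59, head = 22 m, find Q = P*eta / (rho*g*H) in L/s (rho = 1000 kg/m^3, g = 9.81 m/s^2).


Q = (P * 1000 * eta) / (rho * g * H)
  = (2 * 1000 * 0.59) / (1000 * 9.81 * 22)
  = 1180 / 215820
  = 0.00547 m^3/s = 5.47 L/s


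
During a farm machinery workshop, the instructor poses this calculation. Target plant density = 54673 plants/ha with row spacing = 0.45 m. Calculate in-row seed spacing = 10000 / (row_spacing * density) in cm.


spacing = 10000 / (row_sp * density)
        = 10000 / (0.45 * 54673)
        = 10000 / 24602.85
        = 0.40646 m = 40.65 cm


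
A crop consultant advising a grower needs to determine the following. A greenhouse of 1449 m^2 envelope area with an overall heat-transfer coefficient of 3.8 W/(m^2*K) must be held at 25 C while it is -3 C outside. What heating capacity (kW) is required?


dT = 25 - (-3) = 28 K
Q = U * A * dT
  = 3.8 * 1449 * 28
  = 154173.60 W = 154.17 kW


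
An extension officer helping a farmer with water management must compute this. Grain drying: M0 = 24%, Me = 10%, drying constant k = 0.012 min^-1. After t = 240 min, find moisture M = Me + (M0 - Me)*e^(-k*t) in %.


M = Me + (M0 - Me) * e^(-k*t)
  = 10 + (24 - 10) * e^(-0.012*240)
  = 10 + 14 * e^(-2.880)
  = 10 + 14 * 0.05613
  = 10 + 0.7859
  = 10.79%


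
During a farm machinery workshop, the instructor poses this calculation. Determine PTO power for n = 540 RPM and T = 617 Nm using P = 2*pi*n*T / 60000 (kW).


P = 2*pi*n*T / 60000
  = 2*pi * 540 * 617 / 60000
  = 2093431.68 / 60000
  = 34.89 kW


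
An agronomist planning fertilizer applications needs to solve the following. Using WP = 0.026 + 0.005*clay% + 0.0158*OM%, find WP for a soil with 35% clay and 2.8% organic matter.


WP = 0.026 + 0.005*35 + 0.0158*2.8
   = 0.026 + 0.1750 + 0.0442
   = 0.2452


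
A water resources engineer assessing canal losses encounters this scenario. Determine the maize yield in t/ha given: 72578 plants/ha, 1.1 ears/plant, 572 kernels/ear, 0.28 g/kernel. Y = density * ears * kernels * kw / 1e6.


Y = density * ears * kernels * kw
  = 72578 * 1.1 * 572 * 0.28 g/ha
  = 12786501.73 g/ha
  = 12786.50 kg/ha = 12.79 t/ha


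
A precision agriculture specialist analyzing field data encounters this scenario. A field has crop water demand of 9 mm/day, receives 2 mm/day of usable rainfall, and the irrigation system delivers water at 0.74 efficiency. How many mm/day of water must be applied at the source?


IWR = (ETc - Pe) / Ea
    = (9 - 2) / 0.74
    = 7 / 0.74
    = 9.46 mm/day


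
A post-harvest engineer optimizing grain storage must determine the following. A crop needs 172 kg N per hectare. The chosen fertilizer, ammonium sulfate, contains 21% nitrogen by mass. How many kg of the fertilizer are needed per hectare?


Rate = N_required / (N_content / 100)
     = 172 / (21 / 100)
     = 172 / 0.21
     = 819.05 kg/ha


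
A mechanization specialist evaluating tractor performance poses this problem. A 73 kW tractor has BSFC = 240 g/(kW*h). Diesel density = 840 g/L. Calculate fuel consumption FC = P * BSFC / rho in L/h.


FC = P * BSFC / rho_fuel
   = 73 * 240 / 840
   = 17520 / 840
   = 20.86 L/h


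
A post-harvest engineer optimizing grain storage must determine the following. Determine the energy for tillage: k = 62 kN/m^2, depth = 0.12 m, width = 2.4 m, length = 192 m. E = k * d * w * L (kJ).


E = k * d * w * L
  = 62 * 0.12 * 2.4 * 192
  = 3428.35 kJ


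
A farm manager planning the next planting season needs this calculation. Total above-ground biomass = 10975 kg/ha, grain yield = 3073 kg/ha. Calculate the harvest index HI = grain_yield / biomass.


HI = grain_yield / biomass
   = 3073 / 10975
   = 0.28


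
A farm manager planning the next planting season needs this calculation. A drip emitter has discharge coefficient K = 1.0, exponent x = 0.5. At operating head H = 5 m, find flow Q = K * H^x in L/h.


Q = K * H^x
  = 1.0 * 5^0.5
  = 1.0 * 2.2361
  = 2.24 L/h


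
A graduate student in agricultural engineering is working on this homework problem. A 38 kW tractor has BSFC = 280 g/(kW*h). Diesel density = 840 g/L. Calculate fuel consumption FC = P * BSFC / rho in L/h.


FC = P * BSFC / rho_fuel
   = 38 * 280 / 840
   = 10640 / 840
   = 12.67 L/h


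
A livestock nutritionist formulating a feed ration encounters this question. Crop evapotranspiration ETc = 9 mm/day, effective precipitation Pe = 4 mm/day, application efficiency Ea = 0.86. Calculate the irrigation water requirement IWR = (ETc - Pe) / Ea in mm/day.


IWR = (ETc - Pe) / Ea
    = (9 - 4) / 0.86
    = 5 / 0.86
    = 5.81 mm/day


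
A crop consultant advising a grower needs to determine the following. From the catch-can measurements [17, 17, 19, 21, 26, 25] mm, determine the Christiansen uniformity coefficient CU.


xbar = 125 / 6 = 20.833
sum|xi - xbar| = 19
CU = 100 * (1 - 19 / (6 * 20.833))
   = 100 * (1 - 0.1520)
   = 84.80%


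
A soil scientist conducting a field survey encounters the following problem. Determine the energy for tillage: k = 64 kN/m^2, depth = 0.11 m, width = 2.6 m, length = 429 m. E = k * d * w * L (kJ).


E = k * d * w * L
  = 64 * 0.11 * 2.6 * 429
  = 7852.42 kJ


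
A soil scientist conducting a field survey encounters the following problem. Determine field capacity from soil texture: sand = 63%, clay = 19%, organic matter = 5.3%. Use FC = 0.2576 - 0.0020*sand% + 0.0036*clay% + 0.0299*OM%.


FC = 0.2576 - 0.0020*63 + 0.0036*19 + 0.0299*5.3
   = 0.2576 - 0.1260 + 0.0684 + 0.1585
   = 0.3585


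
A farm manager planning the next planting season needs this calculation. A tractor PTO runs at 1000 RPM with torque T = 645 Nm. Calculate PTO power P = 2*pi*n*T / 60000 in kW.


P = 2*pi*n*T / 60000
  = 2*pi * 1000 * 645 / 60000
  = 4052654.52 / 60000
  = 67.54 kW


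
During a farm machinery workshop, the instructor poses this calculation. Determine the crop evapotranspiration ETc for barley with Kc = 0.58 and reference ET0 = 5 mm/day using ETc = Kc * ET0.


ETc = Kc * ET0
    = 0.58 * 5
    = 2.90 mm/day


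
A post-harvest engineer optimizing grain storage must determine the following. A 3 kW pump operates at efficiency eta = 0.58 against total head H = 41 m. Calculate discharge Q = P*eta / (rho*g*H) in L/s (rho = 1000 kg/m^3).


Q = (P * 1000 * eta) / (rho * g * H)
  = (3 * 1000 * 0.58) / (1000 * 9.81 * 41)
  = 1740 / 402210
  = 0.00433 m^3/s = 4.33 L/s


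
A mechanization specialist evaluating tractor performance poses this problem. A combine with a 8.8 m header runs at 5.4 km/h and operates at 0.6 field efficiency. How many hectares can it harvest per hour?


C = w * v * eta_f / 10
  = 8.8 * 5.4 * 0.6 / 10
  = 28.51 / 10
  = 2.85 ha/h


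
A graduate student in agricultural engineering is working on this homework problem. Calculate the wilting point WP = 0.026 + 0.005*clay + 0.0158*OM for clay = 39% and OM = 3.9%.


WP = 0.026 + 0.005*39 + 0.0158*3.9
   = 0.026 + 0.1950 + 0.0616
   = 0.2826


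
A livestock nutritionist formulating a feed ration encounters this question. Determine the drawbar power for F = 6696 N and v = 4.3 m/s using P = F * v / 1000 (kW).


P = F * v / 1000
  = 6696 * 4.3 / 1000
  = 28792.80 / 1000
  = 28.79 kW


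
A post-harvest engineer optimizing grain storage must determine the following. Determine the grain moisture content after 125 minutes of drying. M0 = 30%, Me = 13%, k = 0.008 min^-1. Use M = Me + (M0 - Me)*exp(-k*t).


M = Me + (M0 - Me) * e^(-k*t)
  = 13 + (30 - 13) * e^(-0.008*125)
  = 13 + 17 * e^(-1)
  = 13 + 17 * 0.36788
  = 13 + 6.2540
  = 19.25%


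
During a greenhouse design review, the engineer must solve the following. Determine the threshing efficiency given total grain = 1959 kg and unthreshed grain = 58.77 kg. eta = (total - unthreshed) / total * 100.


eta = (total - unthreshed) / total * 100
    = (1959 - 58.77) / 1959 * 100
    = 1900.23 / 1959 * 100
    = 97%


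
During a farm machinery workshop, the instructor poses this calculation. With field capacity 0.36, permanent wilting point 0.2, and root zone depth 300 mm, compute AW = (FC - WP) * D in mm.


AW = (FC - WP) * D
   = (0.36 - 0.2) * 300
   = 0.16 * 300
   = 48 mm


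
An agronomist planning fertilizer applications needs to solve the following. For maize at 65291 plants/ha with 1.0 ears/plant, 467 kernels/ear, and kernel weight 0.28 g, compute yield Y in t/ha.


Y = density * ears * kernels * kw
  = 65291 * 1.0 * 467 * 0.28 g/ha
  = 8537451.16 g/ha
  = 8537.45 kg/ha = 8.54 t/ha


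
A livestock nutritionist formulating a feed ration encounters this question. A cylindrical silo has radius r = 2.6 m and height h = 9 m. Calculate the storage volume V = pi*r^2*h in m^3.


V = pi * r^2 * h
  = pi * 2.6^2 * 9
  = pi * 6.76 * 9
  = 191.13 m^3


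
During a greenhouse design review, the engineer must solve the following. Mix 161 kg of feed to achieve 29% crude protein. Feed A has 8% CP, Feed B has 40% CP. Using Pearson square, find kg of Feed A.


parts_A = CP_b - target = 40 - 29 = 11
parts_B = target - CP_a = 29 - 8 = 21
total_parts = 11 + 21 = 32
Feed A = 161 * 11 / 32 = 55.34 kg
Feed B = 161 * 21 / 32 = 105.66 kg

55.34 kg


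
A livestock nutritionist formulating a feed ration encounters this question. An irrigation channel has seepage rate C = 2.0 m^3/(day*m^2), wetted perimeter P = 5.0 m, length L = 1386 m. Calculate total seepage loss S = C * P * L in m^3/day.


S = C * P * L
  = 2.0 * 5.0 * 1386
  = 13860 m^3/day


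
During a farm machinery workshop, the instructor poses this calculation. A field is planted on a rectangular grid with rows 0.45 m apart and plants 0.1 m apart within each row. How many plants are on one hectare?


D = 10000 / (row_sp * plant_sp)
  = 10000 / (0.45 * 0.1)
  = 10000 / 0.0450
  = 222222.22 plants/ha


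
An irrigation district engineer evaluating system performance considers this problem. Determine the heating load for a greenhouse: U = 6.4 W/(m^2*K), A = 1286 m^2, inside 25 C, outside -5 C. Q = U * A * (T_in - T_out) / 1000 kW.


dT = 25 - (-5) = 30 K
Q = U * A * dT
  = 6.4 * 1286 * 30
  = 246912 W = 246.91 kW


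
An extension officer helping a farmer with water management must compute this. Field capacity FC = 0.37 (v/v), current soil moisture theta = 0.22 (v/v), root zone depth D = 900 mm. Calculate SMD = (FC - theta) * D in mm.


SMD = (FC - theta) * D
    = (0.37 - 0.22) * 900
    = 0.150 * 900
    = 135 mm


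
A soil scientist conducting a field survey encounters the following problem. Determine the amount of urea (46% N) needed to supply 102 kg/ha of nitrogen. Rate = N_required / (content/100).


Rate = N_required / (N_content / 100)
     = 102 / (46 / 100)
     = 102 / 0.46
     = 221.74 kg/ha
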